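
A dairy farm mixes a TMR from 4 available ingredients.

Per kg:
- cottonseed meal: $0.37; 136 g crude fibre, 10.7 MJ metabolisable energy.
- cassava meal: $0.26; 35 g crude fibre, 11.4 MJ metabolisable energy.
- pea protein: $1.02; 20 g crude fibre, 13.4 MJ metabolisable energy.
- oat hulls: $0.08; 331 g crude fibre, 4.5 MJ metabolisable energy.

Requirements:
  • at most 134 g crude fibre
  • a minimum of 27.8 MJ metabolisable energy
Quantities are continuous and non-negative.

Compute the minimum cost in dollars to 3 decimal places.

Let x1 = kg of cottonseed meal, x2 = kg of cassava meal, x3 = kg of pea protein, x4 = kg of oat hulls.
Minimise 0.37x1 + 0.26x2 + 1.02x3 + 0.08x4 subject to:
  136x1 + 35x2 + 20x3 + 331x4 ≤ 134   (crude fibre)
  10.7x1 + 11.4x2 + 13.4x3 + 4.5x4 ≥ 27.8   (metabolisable energy)
  x1, x2, x3, x4 ≥ 0.
The cheapest feasible vertex uses only cassava meal, oat hulls; cottonseed meal, pea protein are not used. The crude fibre and metabolisable energy requirements are met with equality.
Solving gives x2 = 2.378, x4 = 0.1534.
Total cost: 0.26·2.378 + 0.08·0.1534 = 0.63055.

$0.631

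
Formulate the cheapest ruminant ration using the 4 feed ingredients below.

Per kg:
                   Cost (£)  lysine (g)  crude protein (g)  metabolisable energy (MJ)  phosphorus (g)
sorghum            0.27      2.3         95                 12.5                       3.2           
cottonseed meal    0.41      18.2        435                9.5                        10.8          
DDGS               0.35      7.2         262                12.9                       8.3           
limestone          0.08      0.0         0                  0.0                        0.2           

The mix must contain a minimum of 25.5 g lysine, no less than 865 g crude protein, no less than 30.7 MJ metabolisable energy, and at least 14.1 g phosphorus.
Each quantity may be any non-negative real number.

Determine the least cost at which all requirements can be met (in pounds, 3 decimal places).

£0.985

Let x1 = kg of sorghum, x2 = kg of cottonseed meal, x3 = kg of DDGS, x4 = kg of limestone.
Minimize 0.27x1 + 0.41x2 + 0.35x3 + 0.08x4 s.t.:
  2.3x1 + 18.2x2 + 7.2x3 ≥ 25.5   (lysine)
  95x1 + 435x2 + 262x3 ≥ 865   (crude protein)
  12.5x1 + 9.5x2 + 12.9x3 ≥ 30.7   (metabolisable energy)
  3.2x1 + 10.8x2 + 8.3x3 + 0.2x4 ≥ 14.1   (phosphorus)
  x1, x2, x3, x4 ≥ 0.
At the optimum only cottonseed meal, DDGS are positive (sorghum, limestone = 0). Binding constraints: crude protein and metabolisable energy.
Solving gives x2 = 0.9976, x3 = 1.645.
Hence cost = 0.41·0.9976 + 0.35·1.645 = £0.98477.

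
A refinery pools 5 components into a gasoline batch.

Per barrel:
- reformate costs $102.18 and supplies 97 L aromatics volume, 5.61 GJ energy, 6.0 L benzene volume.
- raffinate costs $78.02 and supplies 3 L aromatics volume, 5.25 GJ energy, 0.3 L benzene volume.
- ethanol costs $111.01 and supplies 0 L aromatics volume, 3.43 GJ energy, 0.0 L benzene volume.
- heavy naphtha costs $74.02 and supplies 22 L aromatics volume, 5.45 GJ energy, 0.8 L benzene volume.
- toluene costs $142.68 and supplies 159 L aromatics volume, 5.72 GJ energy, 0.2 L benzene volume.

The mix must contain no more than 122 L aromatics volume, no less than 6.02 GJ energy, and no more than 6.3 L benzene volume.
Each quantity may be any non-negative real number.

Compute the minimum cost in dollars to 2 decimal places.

Let x1 = barrels of reformate, x2 = barrels of raffinate, x3 = barrels of ethanol, x4 = barrels of heavy naphtha, x5 = barrels of toluene.
Minimise 102.18x1 + 78.02x2 + 111.01x3 + 74.02x4 + 142.68x5 s.t.:
  97x1 + 3x2 + 22x4 + 159x5 ≤ 122   (aromatics volume)
  5.61x1 + 5.25x2 + 3.43x3 + 5.45x4 + 5.72x5 ≥ 6.02   (energy)
  6x1 + 0.3x2 + 0.8x4 + 0.2x5 ≤ 6.3   (benzene volume)
  x1, x2, x3, x4, x5 ≥ 0.
The optimal basis is {heavy naphtha}; reformate, raffinate, ethanol, toluene drop out. There the energy constraint is tight.
Solving gives x4 = 1.1046.
Objective = 74.02·1.1046 = 81.7625.

$81.76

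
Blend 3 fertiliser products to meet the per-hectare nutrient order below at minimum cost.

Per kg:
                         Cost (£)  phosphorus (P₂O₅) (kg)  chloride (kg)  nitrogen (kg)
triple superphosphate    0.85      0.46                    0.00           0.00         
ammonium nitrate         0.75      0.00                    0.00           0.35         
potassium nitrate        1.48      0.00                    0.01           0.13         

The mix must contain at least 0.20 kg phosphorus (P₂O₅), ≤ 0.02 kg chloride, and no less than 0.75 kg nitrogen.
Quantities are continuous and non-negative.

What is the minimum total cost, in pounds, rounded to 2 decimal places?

£1.98

Treat it as an LP. Let x1 = kg of triple superphosphate, x2 = kg of ammonium nitrate, x3 = kg of potassium nitrate.
min 0.85x1 + 0.75x2 + 1.48x3 with:
  0.46x1 ≥ 0.2   (phosphorus (P₂O₅))
  0.01x3 ≤ 0.02   (chloride)
  0.35x2 + 0.13x3 ≥ 0.75   (nitrogen)
  x1, x2, x3 ≥ 0.
The cheapest feasible vertex uses only triple superphosphate, ammonium nitrate; potassium nitrate is not used. Binding constraints: phosphorus (P₂O₅) and nitrogen.
Optimal quantities: triple superphosphate = 0.4348 kg, ammonium nitrate = 2.143 kg.
Objective = 0.85·0.4348 + 0.75·2.143 = 1.9768.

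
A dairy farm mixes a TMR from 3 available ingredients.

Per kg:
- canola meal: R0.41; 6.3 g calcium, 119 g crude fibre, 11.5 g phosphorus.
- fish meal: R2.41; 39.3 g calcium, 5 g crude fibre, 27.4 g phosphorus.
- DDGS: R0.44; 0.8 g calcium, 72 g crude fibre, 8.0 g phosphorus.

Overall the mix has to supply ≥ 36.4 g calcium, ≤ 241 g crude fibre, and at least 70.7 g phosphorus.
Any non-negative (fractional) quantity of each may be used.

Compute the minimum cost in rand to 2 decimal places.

R5.04

Treat it as an LP. Let x1 = kg of canola meal, x2 = kg of fish meal, x3 = kg of DDGS.
Minimise 0.41x1 + 2.41x2 + 0.44x3 subject to:
  6.3x1 + 39.3x2 + 0.8x3 ≥ 36.4   (calcium)
  119x1 + 5x2 + 72x3 ≤ 241   (crude fibre)
  11.5x1 + 27.4x2 + 8x3 ≥ 70.7   (phosphorus)
  x1, x2, x3 ≥ 0.
The cheapest feasible vertex uses only canola meal, fish meal; DDGS is not used. There the crude fibre and phosphorus constraints are tight.
Solving gives x1 = 1.951, x2 = 1.761.
Objective = 0.41·1.951 + 2.41·1.761 = 5.0439.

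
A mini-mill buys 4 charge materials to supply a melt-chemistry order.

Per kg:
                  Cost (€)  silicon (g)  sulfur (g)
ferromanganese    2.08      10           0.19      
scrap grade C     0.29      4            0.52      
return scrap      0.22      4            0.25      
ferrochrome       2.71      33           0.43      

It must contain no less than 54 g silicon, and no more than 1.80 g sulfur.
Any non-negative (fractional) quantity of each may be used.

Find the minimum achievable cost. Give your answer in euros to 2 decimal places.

Treat it as an LP. Let x1 = kg of ferromanganese, x2 = kg of scrap grade C, x3 = kg of return scrap, x4 = kg of ferrochrome.
Minimise 2.08x1 + 0.29x2 + 0.22x3 + 2.71x4 s.t.:
  10x1 + 4x2 + 4x3 + 33x4 ≥ 54   (silicon)
  0.19x1 + 0.52x2 + 0.25x3 + 0.43x4 ≤ 1.8   (sulfur)
  x1, x2, x3, x4 ≥ 0.
The optimal basis is {return scrap, ferrochrome}; ferromanganese, scrap grade C drop out. Binding constraints: silicon and sulfur.
Optimal quantities: return scrap = 5.541 kg, ferrochrome = 0.9648 kg.
Total cost: 0.22·5.541 + 2.71·0.9648 = 3.8336.

€3.83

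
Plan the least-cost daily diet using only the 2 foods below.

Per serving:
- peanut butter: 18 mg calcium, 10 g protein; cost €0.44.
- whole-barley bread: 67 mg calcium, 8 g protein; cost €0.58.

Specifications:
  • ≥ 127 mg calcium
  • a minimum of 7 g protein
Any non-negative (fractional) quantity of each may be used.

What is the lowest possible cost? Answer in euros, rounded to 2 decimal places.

This is a linear program. Let x1 = servings of peanut butter, x2 = servings of whole-barley bread.
Minimize 0.44x1 + 0.58x2 with:
  18x1 + 67x2 ≥ 127   (calcium)
  10x1 + 8x2 ≥ 7   (protein)
  x1, x2 ≥ 0.
The minimum-cost mix takes nothing from peanut butter — only whole-barley bread. There the calcium constraint is tight.
Solving gives x2 = 1.896.
Total cost: 0.58·1.896 = 1.0997.

€1.10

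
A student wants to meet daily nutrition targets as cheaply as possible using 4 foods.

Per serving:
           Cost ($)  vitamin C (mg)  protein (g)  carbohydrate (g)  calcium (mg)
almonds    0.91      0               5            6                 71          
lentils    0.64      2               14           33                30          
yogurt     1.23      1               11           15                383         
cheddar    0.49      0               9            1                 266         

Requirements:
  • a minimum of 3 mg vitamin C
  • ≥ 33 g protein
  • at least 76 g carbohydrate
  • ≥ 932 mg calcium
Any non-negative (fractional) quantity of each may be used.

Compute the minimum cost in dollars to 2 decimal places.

$3.01

Let x1 = servings of almonds, x2 = servings of lentils, x3 = servings of yogurt, x4 = servings of cheddar.
Minimise 0.91x1 + 0.64x2 + 1.23x3 + 0.49x4 subject to:
  2x2 + 1x3 ≥ 3   (vitamin C)
  5x1 + 14x2 + 11x3 + 9x4 ≥ 33   (protein)
  6x1 + 33x2 + 15x3 + 1x4 ≥ 76   (carbohydrate)
  71x1 + 30x2 + 383x3 + 266x4 ≥ 932   (calcium)
  x1, x2, x3, x4 ≥ 0.
The cheapest feasible vertex uses only lentils, cheddar; almonds, yogurt are not used. The carbohydrate and calcium requirements are met with equality.
Optimal quantities: lentils = 2.204 servings, cheddar = 3.255 servings.
Total cost: 0.64·2.204 + 0.49·3.255 = 3.0055.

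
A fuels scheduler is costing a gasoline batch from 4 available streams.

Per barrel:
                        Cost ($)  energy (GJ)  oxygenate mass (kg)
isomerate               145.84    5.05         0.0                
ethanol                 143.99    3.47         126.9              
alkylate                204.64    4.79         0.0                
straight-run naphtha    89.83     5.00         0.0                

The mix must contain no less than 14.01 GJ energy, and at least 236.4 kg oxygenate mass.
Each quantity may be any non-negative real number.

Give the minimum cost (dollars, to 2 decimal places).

Let x1 = barrels of isomerate, x2 = barrels of ethanol, x3 = barrels of alkylate, x4 = barrels of straight-run naphtha.
Minimize 145.84x1 + 143.99x2 + 204.64x3 + 89.83x4 s.t.:
  5.05x1 + 3.47x2 + 4.79x3 + 5x4 ≥ 14.01   (energy)
  126.9x2 ≥ 236.4   (oxygenate mass)
  x1, x2, x3, x4 ≥ 0.
The minimum-cost mix takes nothing from isomerate, alkylate — only ethanol, straight-run naphtha. The energy and oxygenate mass requirements are met with equality.
That vertex is x2 = 1.86288, x4 = 1.50916.
Cost = 143.99·1.86288 + 89.83·1.50916 = 403.8039.

$403.80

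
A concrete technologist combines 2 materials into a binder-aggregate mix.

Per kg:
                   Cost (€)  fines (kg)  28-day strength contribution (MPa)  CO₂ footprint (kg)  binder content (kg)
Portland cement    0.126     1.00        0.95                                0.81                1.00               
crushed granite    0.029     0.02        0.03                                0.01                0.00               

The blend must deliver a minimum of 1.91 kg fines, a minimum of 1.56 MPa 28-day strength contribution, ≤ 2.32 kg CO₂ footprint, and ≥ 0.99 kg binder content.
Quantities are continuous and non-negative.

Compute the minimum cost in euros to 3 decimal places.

This is a linear program. Let x1 = kg of Portland cement, x2 = kg of crushed granite.
Minimise 0.126x1 + 0.029x2 subject to:
  1x1 + 0.02x2 ≥ 1.91   (fines)
  0.95x1 + 0.03x2 ≥ 1.56   (28-day strength contribution)
  0.81x1 + 0.01x2 ≤ 2.32   (CO₂ footprint)
  1x1 ≥ 0.99   (binder content)
  x1, x2 ≥ 0.
At the optimum only Portland cement is positive (crushed granite = 0). The fines requirement is met with equality.
That vertex is x1 = 1.91.
Total cost: 0.126·1.91 = 0.24066.

€0.241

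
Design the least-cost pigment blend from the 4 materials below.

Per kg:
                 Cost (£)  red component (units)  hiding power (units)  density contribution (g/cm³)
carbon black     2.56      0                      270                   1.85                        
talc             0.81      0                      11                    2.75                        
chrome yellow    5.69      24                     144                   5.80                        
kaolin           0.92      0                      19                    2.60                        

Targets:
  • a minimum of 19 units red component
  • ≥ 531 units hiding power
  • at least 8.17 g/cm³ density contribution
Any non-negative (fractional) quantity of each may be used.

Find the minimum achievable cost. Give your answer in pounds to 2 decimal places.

£8.65

Let x1 = kg of carbon black, x2 = kg of talc, x3 = kg of chrome yellow, x4 = kg of kaolin.
Minimize 2.56x1 + 0.81x2 + 5.69x3 + 0.92x4 subject to:
  24x3 ≥ 19   (red component)
  270x1 + 11x2 + 144x3 + 19x4 ≥ 531   (hiding power)
  1.85x1 + 2.75x2 + 5.8x3 + 2.6x4 ≥ 8.17   (density contribution)
  x1, x2, x3, x4 ≥ 0.
At the optimum only carbon black, talc, chrome yellow are positive (kaolin = 0). Binding constraints: red component, hiding power, density contribution.
That vertex is x1 = 1.533, x2 = 0.2696, x3 = 0.7917.
Hence cost = 2.56·1.533 + 0.81·0.2696 + 5.69·0.7917 = £8.6476.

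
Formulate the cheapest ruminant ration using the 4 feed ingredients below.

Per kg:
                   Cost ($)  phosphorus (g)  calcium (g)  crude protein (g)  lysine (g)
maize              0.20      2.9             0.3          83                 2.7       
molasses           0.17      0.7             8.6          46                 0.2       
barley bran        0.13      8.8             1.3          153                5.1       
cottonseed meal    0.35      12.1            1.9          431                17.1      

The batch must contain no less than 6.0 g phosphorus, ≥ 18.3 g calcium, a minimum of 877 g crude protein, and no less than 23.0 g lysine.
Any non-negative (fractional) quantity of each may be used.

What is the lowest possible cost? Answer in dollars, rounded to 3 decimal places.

$0.918

This is a linear program. Let x1 = kg of maize, x2 = kg of molasses, x3 = kg of barley bran, x4 = kg of cottonseed meal.
Minimise 0.2x1 + 0.17x2 + 0.13x3 + 0.35x4 subject to:
  2.9x1 + 0.7x2 + 8.8x3 + 12.1x4 ≥ 6   (phosphorus)
  0.3x1 + 8.6x2 + 1.3x3 + 1.9x4 ≥ 18.3   (calcium)
  83x1 + 46x2 + 153x3 + 431x4 ≥ 877   (crude protein)
  2.7x1 + 0.2x2 + 5.1x3 + 17.1x4 ≥ 23   (lysine)
  x1, x2, x3, x4 ≥ 0.
The cheapest feasible vertex uses only molasses, barley bran; maize, cottonseed meal are not used. Binding constraints: calcium and crude protein.
That vertex is x2 = 1.321, x3 = 5.335.
Total cost: 0.17·1.321 + 0.13·5.335 = 0.91812.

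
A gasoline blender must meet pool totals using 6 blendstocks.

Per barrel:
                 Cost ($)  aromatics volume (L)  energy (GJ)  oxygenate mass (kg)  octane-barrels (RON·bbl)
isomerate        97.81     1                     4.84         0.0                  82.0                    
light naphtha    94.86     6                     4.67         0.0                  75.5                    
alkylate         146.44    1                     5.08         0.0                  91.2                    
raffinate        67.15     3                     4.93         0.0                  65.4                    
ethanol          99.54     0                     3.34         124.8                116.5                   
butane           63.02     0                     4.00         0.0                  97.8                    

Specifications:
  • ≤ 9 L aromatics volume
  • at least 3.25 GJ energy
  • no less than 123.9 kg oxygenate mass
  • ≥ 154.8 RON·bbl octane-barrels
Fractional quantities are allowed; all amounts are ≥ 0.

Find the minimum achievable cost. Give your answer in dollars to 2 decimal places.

Treat it as an LP. Let x1 = barrels of isomerate, x2 = barrels of light naphtha, x3 = barrels of alkylate, x4 = barrels of raffinate, x5 = barrels of ethanol, x6 = barrels of butane.
Minimize 97.81x1 + 94.86x2 + 146.44x3 + 67.15x4 + 99.54x5 + 63.02x6 subject to:
  1x1 + 6x2 + 1x3 + 3x4 ≤ 9   (aromatics volume)
  4.84x1 + 4.67x2 + 5.08x3 + 4.93x4 + 3.34x5 + 4x6 ≥ 3.25   (energy)
  124.8x5 ≥ 123.9   (oxygenate mass)
  82x1 + 75.5x2 + 91.2x3 + 65.4x4 + 116.5x5 + 97.8x6 ≥ 154.8   (octane-barrels)
  x1, x2, x3, x4, x5, x6 ≥ 0.
At the optimum only ethanol, butane are positive (isomerate, light naphtha, alkylate, raffinate = 0). Binding constraints: oxygenate mass and octane-barrels.
Optimal quantities: ethanol = 0.9928 barrels, butane = 0.4002 barrels.
Hence cost = 99.54·0.9928 + 63.02·0.4002 = $124.0439.

$124.04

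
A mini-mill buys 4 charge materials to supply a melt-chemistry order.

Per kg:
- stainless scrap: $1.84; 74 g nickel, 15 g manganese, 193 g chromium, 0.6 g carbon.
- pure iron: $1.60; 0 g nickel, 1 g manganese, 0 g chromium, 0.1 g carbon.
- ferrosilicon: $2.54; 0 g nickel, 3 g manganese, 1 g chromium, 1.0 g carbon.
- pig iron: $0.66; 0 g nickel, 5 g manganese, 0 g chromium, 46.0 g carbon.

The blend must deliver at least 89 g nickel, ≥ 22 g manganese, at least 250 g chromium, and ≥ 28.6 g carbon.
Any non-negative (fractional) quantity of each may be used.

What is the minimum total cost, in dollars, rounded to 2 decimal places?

Let x1 = kg of stainless scrap, x2 = kg of pure iron, x3 = kg of ferrosilicon, x4 = kg of pig iron.
Minimise 1.84x1 + 1.6x2 + 2.54x3 + 0.66x4 subject to:
  74x1 ≥ 89   (nickel)
  15x1 + 1x2 + 3x3 + 5x4 ≥ 22   (manganese)
  193x1 + 1x3 ≥ 250   (chromium)
  0.6x1 + 0.1x2 + 1x3 + 46x4 ≥ 28.6   (carbon)
  x1, x2, x3, x4 ≥ 0.
The minimum-cost mix takes nothing from pure iron, ferrosilicon — only stainless scrap, pig iron. The chromium and carbon requirements are met with equality.
That vertex is x1 = 1.295, x4 = 0.6048.
Objective = 1.84·1.295 + 0.66·0.6048 = 2.7820.

$2.78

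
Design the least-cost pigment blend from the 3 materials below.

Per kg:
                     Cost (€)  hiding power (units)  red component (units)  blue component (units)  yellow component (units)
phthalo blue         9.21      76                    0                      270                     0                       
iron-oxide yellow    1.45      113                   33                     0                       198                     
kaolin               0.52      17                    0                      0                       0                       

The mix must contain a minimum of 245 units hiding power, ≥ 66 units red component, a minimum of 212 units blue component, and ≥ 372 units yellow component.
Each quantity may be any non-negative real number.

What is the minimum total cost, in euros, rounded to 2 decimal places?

Set it up as a linear program. Let x1 = kg of phthalo blue, x2 = kg of iron-oxide yellow, x3 = kg of kaolin.
min 9.21x1 + 1.45x2 + 0.52x3 with:
  76x1 + 113x2 + 17x3 ≥ 245   (hiding power)
  33x2 ≥ 66   (red component)
  270x1 ≥ 212   (blue component)
  198x2 ≥ 372   (yellow component)
  x1, x2, x3 ≥ 0.
The optimal basis is {phthalo blue, iron-oxide yellow}; kaolin drops out. The red component and blue component requirements are met with equality.
Optimal quantities: phthalo blue = 0.7852 kg, iron-oxide yellow = 2 kg.
Cost = 9.21·0.7852 + 1.45·2 = 10.1317.

€10.13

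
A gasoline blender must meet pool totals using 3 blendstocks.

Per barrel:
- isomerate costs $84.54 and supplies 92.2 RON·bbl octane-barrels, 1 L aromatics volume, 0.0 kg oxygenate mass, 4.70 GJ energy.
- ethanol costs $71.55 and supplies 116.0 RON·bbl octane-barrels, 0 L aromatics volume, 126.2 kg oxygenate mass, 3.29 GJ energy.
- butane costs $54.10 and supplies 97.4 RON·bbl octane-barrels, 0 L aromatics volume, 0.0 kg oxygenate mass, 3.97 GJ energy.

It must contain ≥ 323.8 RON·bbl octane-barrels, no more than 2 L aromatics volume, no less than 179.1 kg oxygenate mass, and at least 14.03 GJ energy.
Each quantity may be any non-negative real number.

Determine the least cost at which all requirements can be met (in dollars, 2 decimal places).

Let x1 = barrels of isomerate, x2 = barrels of ethanol, x3 = barrels of butane.
Minimize 84.54x1 + 71.55x2 + 54.1x3 with:
  92.2x1 + 116x2 + 97.4x3 ≥ 323.8   (octane-barrels)
  1x1 ≤ 2   (aromatics volume)
  126.2x2 ≥ 179.1   (oxygenate mass)
  4.7x1 + 3.29x2 + 3.97x3 ≥ 14.03   (energy)
  x1, x2, x3 ≥ 0.
The cheapest feasible vertex uses only ethanol, butane; isomerate is not used. Binding constraints: oxygenate mass and energy.
So ethanol = 1.4192 barrels, butane = 2.3579 barrels.
Objective = 71.55·1.4192 + 54.1·2.3579 = 229.1062.

$229.11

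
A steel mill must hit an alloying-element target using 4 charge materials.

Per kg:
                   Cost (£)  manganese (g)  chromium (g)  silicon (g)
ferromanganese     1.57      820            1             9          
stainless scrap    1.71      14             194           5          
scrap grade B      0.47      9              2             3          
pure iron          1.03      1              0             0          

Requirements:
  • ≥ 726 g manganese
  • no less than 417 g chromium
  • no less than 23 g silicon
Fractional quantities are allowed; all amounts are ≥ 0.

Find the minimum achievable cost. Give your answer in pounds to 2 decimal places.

£5.71

Let x1 = kg of ferromanganese, x2 = kg of stainless scrap, x3 = kg of scrap grade B, x4 = kg of pure iron.
Minimize 1.57x1 + 1.71x2 + 0.47x3 + 1.03x4 subject to:
  820x1 + 14x2 + 9x3 + 1x4 ≥ 726   (manganese)
  1x1 + 194x2 + 2x3 ≥ 417   (chromium)
  9x1 + 5x2 + 3x3 ≥ 23   (silicon)
  x1, x2, x3, x4 ≥ 0.
At the optimum only ferromanganese, stainless scrap, scrap grade B are positive (pure iron = 0). The manganese, chromium, silicon requirements are met with equality.
So ferromanganese = 0.8312 kg, stainless scrap = 2.128 kg, scrap grade B = 1.626 kg.
Total cost: 1.57·0.8312 + 1.71·2.128 + 0.47·1.626 = 5.7081.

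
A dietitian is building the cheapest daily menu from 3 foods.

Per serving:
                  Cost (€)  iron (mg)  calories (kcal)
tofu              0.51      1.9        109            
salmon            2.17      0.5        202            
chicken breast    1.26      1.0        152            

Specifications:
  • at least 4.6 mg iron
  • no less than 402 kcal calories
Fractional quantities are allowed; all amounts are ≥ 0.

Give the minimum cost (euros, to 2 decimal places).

This is a linear program. Let x1 = servings of tofu, x2 = servings of salmon, x3 = servings of chicken breast.
min 0.51x1 + 2.17x2 + 1.26x3 s.t.:
  1.9x1 + 0.5x2 + 1x3 ≥ 4.6   (iron)
  109x1 + 202x2 + 152x3 ≥ 402   (calories)
  x1, x2, x3 ≥ 0.
At the optimum only tofu is positive (salmon, chicken breast = 0). Binding constraint: calories.
So tofu = 3.688 servings.
Cost = 0.51·3.688 = 1.8809.

€1.88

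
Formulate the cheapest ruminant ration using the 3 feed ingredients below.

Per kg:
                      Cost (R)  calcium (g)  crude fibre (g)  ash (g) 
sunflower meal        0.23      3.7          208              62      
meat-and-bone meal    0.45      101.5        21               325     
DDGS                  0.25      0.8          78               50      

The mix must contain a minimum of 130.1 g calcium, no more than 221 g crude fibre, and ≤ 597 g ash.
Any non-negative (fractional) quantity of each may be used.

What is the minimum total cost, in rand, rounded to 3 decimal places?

Let x1 = kg of sunflower meal, x2 = kg of meat-and-bone meal, x3 = kg of DDGS.
min 0.23x1 + 0.45x2 + 0.25x3 subject to:
  3.7x1 + 101.5x2 + 0.8x3 ≥ 130.1   (calcium)
  208x1 + 21x2 + 78x3 ≤ 221   (crude fibre)
  62x1 + 325x2 + 50x3 ≤ 597   (ash)
  x1, x2, x3 ≥ 0.
At the optimum only meat-and-bone meal is positive (sunflower meal, DDGS = 0). Binding constraint: calcium.
Solving gives x2 = 1.282.
Hence cost = 0.45·1.282 = R0.57690.

R0.577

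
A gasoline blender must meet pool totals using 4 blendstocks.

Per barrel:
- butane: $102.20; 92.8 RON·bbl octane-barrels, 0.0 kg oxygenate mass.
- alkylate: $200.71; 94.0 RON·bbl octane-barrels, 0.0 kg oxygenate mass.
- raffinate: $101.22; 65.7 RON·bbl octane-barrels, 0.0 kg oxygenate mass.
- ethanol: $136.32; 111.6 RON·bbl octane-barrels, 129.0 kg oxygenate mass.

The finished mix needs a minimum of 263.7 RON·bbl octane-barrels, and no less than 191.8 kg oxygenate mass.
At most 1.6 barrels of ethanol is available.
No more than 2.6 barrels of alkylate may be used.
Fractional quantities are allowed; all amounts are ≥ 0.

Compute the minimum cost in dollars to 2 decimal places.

Let x1 = barrels of butane, x2 = barrels of alkylate, x3 = barrels of raffinate, x4 = barrels of ethanol.
Minimize 102.2x1 + 200.71x2 + 101.22x3 + 136.32x4 with:
  92.8x1 + 94x2 + 65.7x3 + 111.6x4 ≥ 263.7   (octane-barrels)
  129x4 ≥ 191.8   (oxygenate mass)
  x4 ≤ 1.6
  x2 ≤ 2.6
  x1, x2, x3, x4 ≥ 0.
The minimum-cost mix takes nothing from alkylate, raffinate — only butane, ethanol. There the octane-barrels and oxygenate mass constraints are tight.
So butane = 1.0536 barrels, ethanol = 1.4868 barrels.
Total cost: 102.2·1.0536 + 136.32·1.4868 = 310.3585.

$310.36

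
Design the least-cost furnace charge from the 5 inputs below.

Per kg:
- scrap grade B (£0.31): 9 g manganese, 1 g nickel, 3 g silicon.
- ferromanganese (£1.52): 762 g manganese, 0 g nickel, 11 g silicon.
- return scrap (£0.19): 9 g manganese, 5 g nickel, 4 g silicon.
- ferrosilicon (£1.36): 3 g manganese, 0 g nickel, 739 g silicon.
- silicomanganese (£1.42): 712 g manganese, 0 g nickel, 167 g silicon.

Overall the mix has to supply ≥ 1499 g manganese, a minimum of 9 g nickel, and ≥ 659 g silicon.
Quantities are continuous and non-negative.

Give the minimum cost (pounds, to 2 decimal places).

£3.86

Treat it as an LP. Let x1 = kg of scrap grade B, x2 = kg of ferromanganese, x3 = kg of return scrap, x4 = kg of ferrosilicon, x5 = kg of silicomanganese.
Minimize 0.31x1 + 1.52x2 + 0.19x3 + 1.36x4 + 1.42x5 subject to:
  9x1 + 762x2 + 9x3 + 3x4 + 712x5 ≥ 1499   (manganese)
  1x1 + 5x3 ≥ 9   (nickel)
  3x1 + 11x2 + 4x3 + 739x4 + 167x5 ≥ 659   (silicon)
  x1, x2, x3, x4, x5 ≥ 0.
The minimum-cost mix takes nothing from scrap grade B, ferromanganese — only return scrap, ferrosilicon, silicomanganese. There the manganese, nickel, silicon constraints are tight.
Optimal quantities: return scrap = 1.8 kg, ferrosilicon = 0.4118 kg, silicomanganese = 2.081 kg.
Hence cost = 0.19·1.8 + 1.36·0.4118 + 1.42·2.081 = £3.8571.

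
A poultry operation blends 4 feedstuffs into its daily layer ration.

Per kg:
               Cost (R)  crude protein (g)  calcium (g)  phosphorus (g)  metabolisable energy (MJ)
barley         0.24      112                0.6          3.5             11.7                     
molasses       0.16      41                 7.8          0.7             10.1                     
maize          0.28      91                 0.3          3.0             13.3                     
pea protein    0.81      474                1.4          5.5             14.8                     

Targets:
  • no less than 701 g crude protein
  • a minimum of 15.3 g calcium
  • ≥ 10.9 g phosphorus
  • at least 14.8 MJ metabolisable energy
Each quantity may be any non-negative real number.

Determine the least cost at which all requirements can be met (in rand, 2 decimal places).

This is a linear program. Let x1 = kg of barley, x2 = kg of molasses, x3 = kg of maize, x4 = kg of pea protein.
Minimize 0.24x1 + 0.16x2 + 0.28x3 + 0.81x4 with:
  112x1 + 41x2 + 91x3 + 474x4 ≥ 701   (crude protein)
  0.6x1 + 7.8x2 + 0.3x3 + 1.4x4 ≥ 15.3   (calcium)
  3.5x1 + 0.7x2 + 3x3 + 5.5x4 ≥ 10.9   (phosphorus)
  11.7x1 + 10.1x2 + 13.3x3 + 14.8x4 ≥ 14.8   (metabolisable energy)
  x1, x2, x3, x4 ≥ 0.
The cheapest feasible vertex uses only barley, molasses, pea protein; maize is not used. The crude protein, calcium, phosphorus requirements are met with equality.
Solving gives x1 = 1.085, x2 = 1.685, x4 = 1.077.
Cost = 0.24·1.085 + 0.16·1.685 + 0.81·1.077 = 1.4024.

R1.40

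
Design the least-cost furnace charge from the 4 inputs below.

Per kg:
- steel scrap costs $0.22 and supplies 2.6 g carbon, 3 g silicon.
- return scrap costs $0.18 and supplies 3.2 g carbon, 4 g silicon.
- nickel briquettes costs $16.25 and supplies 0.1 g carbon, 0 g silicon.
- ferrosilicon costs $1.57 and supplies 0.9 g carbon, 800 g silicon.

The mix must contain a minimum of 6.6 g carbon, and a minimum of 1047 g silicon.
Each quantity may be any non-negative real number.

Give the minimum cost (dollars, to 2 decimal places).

$2.35

Let x1 = kg of steel scrap, x2 = kg of return scrap, x3 = kg of nickel briquettes, x4 = kg of ferrosilicon.
min 0.22x1 + 0.18x2 + 16.25x3 + 1.57x4 s.t.:
  2.6x1 + 3.2x2 + 0.1x3 + 0.9x4 ≥ 6.6   (carbon)
  3x1 + 4x2 + 800x4 ≥ 1047   (silicon)
  x1, x2, x3, x4 ≥ 0.
The optimal basis is {return scrap, ferrosilicon}; steel scrap, nickel briquettes drop out. The carbon and silicon requirements are met with equality.
So return scrap = 1.697 kg, ferrosilicon = 1.3 kg.
Objective = 0.18·1.697 + 1.57·1.3 = 2.3465.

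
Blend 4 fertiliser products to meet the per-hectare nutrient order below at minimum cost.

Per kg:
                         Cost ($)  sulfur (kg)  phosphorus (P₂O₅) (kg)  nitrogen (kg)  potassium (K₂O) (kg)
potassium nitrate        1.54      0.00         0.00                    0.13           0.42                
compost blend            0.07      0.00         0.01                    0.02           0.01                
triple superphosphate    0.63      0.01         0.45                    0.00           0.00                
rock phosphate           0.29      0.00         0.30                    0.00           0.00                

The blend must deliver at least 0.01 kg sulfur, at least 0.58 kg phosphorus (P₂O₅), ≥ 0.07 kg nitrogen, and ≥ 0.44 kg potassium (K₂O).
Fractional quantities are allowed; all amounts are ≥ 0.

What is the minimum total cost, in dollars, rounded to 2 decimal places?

Set it up as a linear program. Let x1 = kg of potassium nitrate, x2 = kg of compost blend, x3 = kg of triple superphosphate, x4 = kg of rock phosphate.
min 1.54x1 + 0.07x2 + 0.63x3 + 0.29x4 subject to:
  0.01x3 ≥ 0.01   (sulfur)
  0.01x2 + 0.45x3 + 0.3x4 ≥ 0.58   (phosphorus (P₂O₅))
  0.13x1 + 0.02x2 ≥ 0.07   (nitrogen)
  0.42x1 + 0.01x2 ≥ 0.44   (potassium (K₂O))
  x1, x2, x3, x4 ≥ 0.
The cheapest feasible vertex uses only potassium nitrate, triple superphosphate, rock phosphate; compost blend is not used. Binding constraints: sulfur, phosphorus (P₂O₅), potassium (K₂O).
So potassium nitrate = 1.048 kg, triple superphosphate = 1 kg, rock phosphate = 0.4333 kg.
Hence cost = 1.54·1.048 + 0.63·1 + 0.29·0.4333 = $2.3696.

$2.37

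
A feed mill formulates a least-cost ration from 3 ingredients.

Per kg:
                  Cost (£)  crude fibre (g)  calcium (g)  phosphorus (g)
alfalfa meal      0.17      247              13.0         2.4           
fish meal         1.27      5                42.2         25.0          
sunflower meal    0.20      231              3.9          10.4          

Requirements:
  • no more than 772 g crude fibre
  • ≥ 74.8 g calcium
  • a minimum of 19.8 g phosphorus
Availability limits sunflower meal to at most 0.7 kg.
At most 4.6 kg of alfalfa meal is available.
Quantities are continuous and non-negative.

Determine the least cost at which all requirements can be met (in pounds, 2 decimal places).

£1.56

Set it up as a linear program. Let x1 = kg of alfalfa meal, x2 = kg of fish meal, x3 = kg of sunflower meal.
Minimise 0.17x1 + 1.27x2 + 0.2x3 with:
  247x1 + 5x2 + 231x3 ≤ 772   (crude fibre)
  13x1 + 42.2x2 + 3.9x3 ≥ 74.8   (calcium)
  2.4x1 + 25x2 + 10.4x3 ≥ 19.8   (phosphorus)
  x3 ≤ 0.7
  x1 ≤ 4.6
  x1, x2, x3 ≥ 0.
The optimal basis is {alfalfa meal, fish meal}; sunflower meal drops out. The crude fibre and calcium requirements are met with equality.
So alfalfa meal = 3.109 kg, fish meal = 0.8148 kg.
Total cost: 0.17·3.109 + 1.27·0.8148 = 1.5633.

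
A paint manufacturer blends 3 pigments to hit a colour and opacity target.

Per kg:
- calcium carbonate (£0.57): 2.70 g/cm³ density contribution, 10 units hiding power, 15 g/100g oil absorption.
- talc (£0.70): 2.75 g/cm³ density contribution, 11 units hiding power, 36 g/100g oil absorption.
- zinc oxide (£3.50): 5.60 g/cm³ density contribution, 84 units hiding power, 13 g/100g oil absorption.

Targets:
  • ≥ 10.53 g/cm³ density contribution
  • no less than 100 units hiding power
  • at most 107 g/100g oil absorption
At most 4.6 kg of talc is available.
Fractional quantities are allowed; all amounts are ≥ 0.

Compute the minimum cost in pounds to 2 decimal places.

£4.46

This is a linear program. Let x1 = kg of calcium carbonate, x2 = kg of talc, x3 = kg of zinc oxide.
Minimise 0.57x1 + 0.7x2 + 3.5x3 s.t.:
  2.7x1 + 2.75x2 + 5.6x3 ≥ 10.53   (density contribution)
  10x1 + 11x2 + 84x3 ≥ 100   (hiding power)
  15x1 + 36x2 + 13x3 ≤ 107   (oil absorption)
  x2 ≤ 4.6
  x1, x2, x3 ≥ 0.
At the optimum only calcium carbonate, zinc oxide are positive (talc = 0). The density contribution and hiding power requirements are met with equality.
That vertex is x1 = 1.9, x3 = 0.9643.
Cost = 0.57·1.9 + 3.5·0.9643 = 4.4581.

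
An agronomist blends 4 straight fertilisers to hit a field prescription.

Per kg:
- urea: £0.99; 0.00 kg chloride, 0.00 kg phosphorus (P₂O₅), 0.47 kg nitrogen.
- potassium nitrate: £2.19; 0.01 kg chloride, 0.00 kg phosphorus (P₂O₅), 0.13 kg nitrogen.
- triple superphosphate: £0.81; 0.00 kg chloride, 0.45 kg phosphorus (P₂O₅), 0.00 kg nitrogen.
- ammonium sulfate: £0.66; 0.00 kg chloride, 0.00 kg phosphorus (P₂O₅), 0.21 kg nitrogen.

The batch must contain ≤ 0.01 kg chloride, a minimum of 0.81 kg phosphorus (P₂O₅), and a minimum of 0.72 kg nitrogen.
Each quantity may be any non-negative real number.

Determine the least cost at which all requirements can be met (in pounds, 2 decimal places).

£2.97

Set it up as a linear program. Let x1 = kg of urea, x2 = kg of potassium nitrate, x3 = kg of triple superphosphate, x4 = kg of ammonium sulfate.
Minimise 0.99x1 + 2.19x2 + 0.81x3 + 0.66x4 s.t.:
  0.01x2 ≤ 0.01   (chloride)
  0.45x3 ≥ 0.81   (phosphorus (P₂O₅))
  0.47x1 + 0.13x2 + 0.21x4 ≥ 0.72   (nitrogen)
  x1, x2, x3, x4 ≥ 0.
The optimal basis is {urea, triple superphosphate}; potassium nitrate, ammonium sulfate drop out. The phosphorus (P₂O₅) and nitrogen requirements are met with equality.
That vertex is x1 = 1.532, x3 = 1.8.
Cost = 0.99·1.532 + 0.81·1.8 = 2.9747.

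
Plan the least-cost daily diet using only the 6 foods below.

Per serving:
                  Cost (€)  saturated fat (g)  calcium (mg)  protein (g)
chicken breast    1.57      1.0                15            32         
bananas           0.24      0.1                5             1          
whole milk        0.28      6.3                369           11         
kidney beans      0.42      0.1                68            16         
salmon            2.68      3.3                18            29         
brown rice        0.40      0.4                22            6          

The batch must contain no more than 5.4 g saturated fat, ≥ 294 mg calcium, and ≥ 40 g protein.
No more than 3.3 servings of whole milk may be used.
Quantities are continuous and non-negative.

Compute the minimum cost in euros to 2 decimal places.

€1.04

Let x1 = servings of chicken breast, x2 = servings of bananas, x3 = servings of whole milk, x4 = servings of kidney beans, x5 = servings of salmon, x6 = servings of brown rice.
min 1.57x1 + 0.24x2 + 0.28x3 + 0.42x4 + 2.68x5 + 0.4x6 with:
  1x1 + 0.1x2 + 6.3x3 + 0.1x4 + 3.3x5 + 0.4x6 ≤ 5.4   (saturated fat)
  15x1 + 5x2 + 369x3 + 68x4 + 18x5 + 22x6 ≥ 294   (calcium)
  32x1 + 1x2 + 11x3 + 16x4 + 29x5 + 6x6 ≥ 40   (protein)
  x3 ≤ 3.3
  x1, x2, x3, x4, x5, x6 ≥ 0.
At the optimum only whole milk, kidney beans are positive (chicken breast, bananas, salmon, brown rice = 0). The saturated fat and protein requirements are met with equality.
Solving gives x3 = 0.8265, x4 = 1.932.
Cost = 0.28·0.8265 + 0.42·1.932 = 1.0429.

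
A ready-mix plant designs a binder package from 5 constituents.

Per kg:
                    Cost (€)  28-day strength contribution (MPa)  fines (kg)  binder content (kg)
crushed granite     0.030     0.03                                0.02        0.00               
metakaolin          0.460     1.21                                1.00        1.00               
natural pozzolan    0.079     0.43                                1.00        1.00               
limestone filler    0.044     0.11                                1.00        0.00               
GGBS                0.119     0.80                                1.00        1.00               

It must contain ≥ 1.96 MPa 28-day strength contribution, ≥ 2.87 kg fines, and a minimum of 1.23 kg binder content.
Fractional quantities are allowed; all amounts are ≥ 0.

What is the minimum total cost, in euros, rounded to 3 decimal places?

Let x1 = kg of crushed granite, x2 = kg of metakaolin, x3 = kg of natural pozzolan, x4 = kg of limestone filler, x5 = kg of GGBS.
Minimise 0.03x1 + 0.46x2 + 0.079x3 + 0.044x4 + 0.119x5 subject to:
  0.03x1 + 1.21x2 + 0.43x3 + 0.11x4 + 0.8x5 ≥ 1.96   (28-day strength contribution)
  0.02x1 + 1x2 + 1x3 + 1x4 + 1x5 ≥ 2.87   (fines)
  1x2 + 1x3 + 1x5 ≥ 1.23   (binder content)
  x1, x2, x3, x4, x5 ≥ 0.
The optimal basis is {limestone filler, GGBS}; crushed granite, metakaolin, natural pozzolan drop out. The 28-day strength contribution and fines requirements are met with equality.
Optimal quantities: limestone filler = 0.487 kg, GGBS = 2.383 kg.
Total cost: 0.044·0.487 + 0.119·2.383 = 0.30501.

€0.305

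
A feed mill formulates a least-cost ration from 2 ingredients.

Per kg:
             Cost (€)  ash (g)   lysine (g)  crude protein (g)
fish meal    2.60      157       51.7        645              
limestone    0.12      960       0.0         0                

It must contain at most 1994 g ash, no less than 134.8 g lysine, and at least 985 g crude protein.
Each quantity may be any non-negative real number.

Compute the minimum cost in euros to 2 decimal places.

Let x1 = kg of fish meal, x2 = kg of limestone.
Minimize 2.6x1 + 0.12x2 subject to:
  157x1 + 960x2 ≤ 1994   (ash)
  51.7x1 ≥ 134.8   (lysine)
  645x1 ≥ 985   (crude protein)
  x1, x2 ≥ 0.
At the optimum only fish meal is positive (limestone = 0). Binding constraint: lysine.
Solving gives x1 = 2.607.
Objective = 2.6·2.607 = 6.7782.

€6.78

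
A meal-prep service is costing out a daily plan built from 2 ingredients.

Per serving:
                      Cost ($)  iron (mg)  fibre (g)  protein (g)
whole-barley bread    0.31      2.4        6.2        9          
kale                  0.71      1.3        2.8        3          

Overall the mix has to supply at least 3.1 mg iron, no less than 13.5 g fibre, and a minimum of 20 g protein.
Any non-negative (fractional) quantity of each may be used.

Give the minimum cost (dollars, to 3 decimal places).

$0.689

Treat it as an LP. Let x1 = servings of whole-barley bread, x2 = servings of kale.
Minimise 0.31x1 + 0.71x2 with:
  2.4x1 + 1.3x2 ≥ 3.1   (iron)
  6.2x1 + 2.8x2 ≥ 13.5   (fibre)
  9x1 + 3x2 ≥ 20   (protein)
  x1, x2 ≥ 0.
The optimal basis is {whole-barley bread}; kale drops out. The protein requirement is met with equality.
That vertex is x1 = 2.222.
Cost = 0.31·2.222 = 0.68882.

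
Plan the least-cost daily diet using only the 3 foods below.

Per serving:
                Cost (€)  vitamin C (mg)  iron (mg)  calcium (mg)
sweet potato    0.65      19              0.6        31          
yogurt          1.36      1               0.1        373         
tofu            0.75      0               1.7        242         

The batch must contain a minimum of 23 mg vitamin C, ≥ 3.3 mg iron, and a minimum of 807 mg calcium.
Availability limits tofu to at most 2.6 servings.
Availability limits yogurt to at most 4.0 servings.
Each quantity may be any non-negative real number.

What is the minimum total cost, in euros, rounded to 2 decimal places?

Let x1 = servings of sweet potato, x2 = servings of yogurt, x3 = servings of tofu.
min 0.65x1 + 1.36x2 + 0.75x3 s.t.:
  19x1 + 1x2 ≥ 23   (vitamin C)
  0.6x1 + 0.1x2 + 1.7x3 ≥ 3.3   (iron)
  31x1 + 373x2 + 242x3 ≥ 807   (calcium)
  x3 ≤ 2.6
  x2 ≤ 4
  x1, x2, x3 ≥ 0.
All 3 inputs are positive at the optimum. The vitamin C, calcium, the tofu cap requirements are met with equality.
So sweet potato = 1.191 servings, yogurt = 0.3777 servings, tofu = 2.6 servings.
Total cost: 0.65·1.191 + 1.36·0.3777 + 0.75·2.6 = 3.2378.

€3.24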